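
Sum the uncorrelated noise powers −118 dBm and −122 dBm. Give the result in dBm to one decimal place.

Convert to linear, add, convert back:
P₁ = 1.58×10⁻¹⁵ W, P₂ = 6.31×10⁻¹⁶ W
P_tot = 2.22×10⁻¹⁵ W → 10 log₁₀(P_tot / 10⁻³) = −116.5 dBm

−116.5 dBm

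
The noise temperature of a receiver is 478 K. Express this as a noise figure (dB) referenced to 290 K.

4.23 dB

F = 1 + T_e/T₀ = 1 + 478/290 = 2.64828
NF = 10 log₁₀(2.64828) = 4.23 dB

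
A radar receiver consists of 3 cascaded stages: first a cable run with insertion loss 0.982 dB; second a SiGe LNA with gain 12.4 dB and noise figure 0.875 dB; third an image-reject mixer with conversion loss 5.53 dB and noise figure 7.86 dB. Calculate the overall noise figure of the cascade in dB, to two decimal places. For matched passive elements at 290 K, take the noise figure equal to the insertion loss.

Convert to linear (a loss of L dB is a gain of −L dB): F_i = 10^(NF_i/10), G_i = 10^(G_i,dB/10)
  Stage 1: F_1 = 10^(0.982/10) = 1.254, G_1 = 10^(−0.982/10) = 0.7976
  Stage 2: F_2 = 10^(0.875/10) = 1.223, G_2 = 10^(12.4/10) = 17.38
  Stage 3: F_3 = 10^(7.86/10) = 6.109, G_3 = 10^(−5.53/10) = 0.2799
Friis cascade:
  F = 1.254 + (1.223 − 1)/0.7976 + (6.109 − 1)/13.86 = 1.902
NF = 10 log₁₀(1.902) = 2.79 dB

2.79 dB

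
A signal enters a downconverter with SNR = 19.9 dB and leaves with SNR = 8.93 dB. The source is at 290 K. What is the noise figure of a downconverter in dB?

NF (dB) = SNR_in(dB) − SNR_out(dB) when the source is at T₀
NF = 19.9 − 8.93 = 10.97 dB

10.97 dB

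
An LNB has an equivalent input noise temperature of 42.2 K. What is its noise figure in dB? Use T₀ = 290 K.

0.590 dB

F = 1 + T_e/T₀ = 1 + 42.2/290 = 1.14552
NF = 10 log₁₀(1.14552) = 0.590 dB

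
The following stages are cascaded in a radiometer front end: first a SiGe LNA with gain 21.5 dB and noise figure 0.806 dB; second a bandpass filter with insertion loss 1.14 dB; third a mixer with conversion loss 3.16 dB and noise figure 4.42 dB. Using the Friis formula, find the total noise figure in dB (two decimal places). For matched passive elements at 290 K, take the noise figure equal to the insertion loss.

0.87 dB

Convert to linear (a loss of L dB is a gain of −L dB): F_i = 10^(NF_i/10), G_i = 10^(G_i,dB/10)
  Stage 1: F_1 = 10^(0.806/10) = 1.204, G_1 = 10^(21.5/10) = 141.3
  Stage 2: F_2 = 10^(1.14/10) = 1.300, G_2 = 10^(−1.14/10) = 0.7691
  Stage 3: F_3 = 10^(4.42/10) = 2.767, G_3 = 10^(−3.16/10) = 0.4831
Friis cascade:
  F = 1.204 + (1.300 − 1)/141.3 + (2.767 − 1)/108.6 = 1.222
NF = 10 log₁₀(1.222) = 0.87 dB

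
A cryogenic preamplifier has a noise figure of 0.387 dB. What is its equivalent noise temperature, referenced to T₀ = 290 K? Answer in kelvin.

F = 10^(0.387/10) = 1.0932
T_e = (F − 1)·T₀ = (1.0932 − 1) × 290 = 27.0 K

27.0 K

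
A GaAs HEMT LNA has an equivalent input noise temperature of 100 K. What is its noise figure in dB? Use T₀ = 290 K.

1.29 dB

F = 1 + T_e/T₀ = 1 + 100/290 = 1.34483
NF = 10 log₁₀(1.34483) = 1.29 dB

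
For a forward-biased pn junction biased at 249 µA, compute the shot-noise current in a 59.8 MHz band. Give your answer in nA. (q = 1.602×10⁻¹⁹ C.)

69.1 nA

I_n = √(2qI·B)
2qI·B = 2 × 1.602×10⁻¹⁹ × 2.49×10⁻⁴ × 5.98×10⁷ = 4.77×10⁻¹⁵ A²
I_n = √(4.77×10⁻¹⁵) = 6.91×10⁻⁸ A = 69.1 nA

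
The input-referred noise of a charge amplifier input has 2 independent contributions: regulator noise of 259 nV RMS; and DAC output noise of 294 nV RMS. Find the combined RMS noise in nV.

392 nV

Uncorrelated sources add in power (mean-square): V_tot = √(ΣV_i²)
V_tot = √[(2.59×10⁻⁷)² + (2.94×10⁻⁷)²] = 3.92×10⁻⁷ V = 392 nV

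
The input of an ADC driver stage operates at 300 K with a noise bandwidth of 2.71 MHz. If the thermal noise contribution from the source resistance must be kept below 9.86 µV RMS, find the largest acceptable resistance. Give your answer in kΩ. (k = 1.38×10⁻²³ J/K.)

Johnson–Nyquist: V_n = √(4kTRB) ⇒ R = V_n² / (4kTB)
4kTB = 4 × 1.38×10⁻²³ × 300 × 2.71×10⁶ = 4.49×10⁻¹⁴
R = (9.86×10⁻⁶)² / 4.49×10⁻¹⁴ = 2.17×10³ Ω = 2.17 kΩ

2.17 kΩ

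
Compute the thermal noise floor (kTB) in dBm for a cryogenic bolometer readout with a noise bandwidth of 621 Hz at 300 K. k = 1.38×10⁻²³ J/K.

P_n = kTB = 1.38×10⁻²³ × 300 × 6.21×10² = 2.57×10⁻¹⁸ W
In dBm: 10 log₁₀(2.57×10⁻¹⁸ / 10⁻³) = −145.9 dBm

−145.9 dBm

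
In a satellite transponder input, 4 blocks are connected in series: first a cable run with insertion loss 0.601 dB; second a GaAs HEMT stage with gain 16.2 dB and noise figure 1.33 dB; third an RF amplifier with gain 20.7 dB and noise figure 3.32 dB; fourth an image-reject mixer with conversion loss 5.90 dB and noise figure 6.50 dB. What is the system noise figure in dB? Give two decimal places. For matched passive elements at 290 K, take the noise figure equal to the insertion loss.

2.02 dB

Convert to linear (a loss of L dB is a gain of −L dB): F_i = 10^(NF_i/10), G_i = 10^(G_i,dB/10)
  Stage 1: F_1 = 10^(0.601/10) = 1.148, G_1 = 10^(−0.601/10) = 0.8708
  Stage 2: F_2 = 10^(1.33/10) = 1.358, G_2 = 10^(16.2/10) = 41.69
  Stage 3: F_3 = 10^(3.32/10) = 2.148, G_3 = 10^(20.7/10) = 117.5
  Stage 4: F_4 = 10^(6.50/10) = 4.467, G_4 = 10^(−5.90/10) = 0.2570
Friis cascade:
  F = 1.148 + (1.358 − 1)/0.8708 + (2.148 − 1)/36.30 + (4.467 − 1)/4265 = 1.592
NF = 10 log₁₀(1.592) = 2.02 dB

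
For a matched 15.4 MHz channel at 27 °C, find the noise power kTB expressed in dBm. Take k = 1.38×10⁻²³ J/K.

−102.0 dBm

T = 27 °C + 273.15 = 300.15 K
P_n = kTB = 1.38×10⁻²³ × 300.15 × 1.54×10⁷ = 6.38×10⁻¹⁴ W
In dBm: 10 log₁₀(6.38×10⁻¹⁴ / 10⁻³) = −102.0 dBm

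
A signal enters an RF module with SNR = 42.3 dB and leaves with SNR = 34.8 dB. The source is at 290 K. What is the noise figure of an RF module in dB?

NF (dB) = SNR_in(dB) − SNR_out(dB) when the source is at T₀
NF = 42.3 − 34.8 = 7.5 dB

7.5 dB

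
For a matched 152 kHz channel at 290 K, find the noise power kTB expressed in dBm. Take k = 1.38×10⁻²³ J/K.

P_n = kTB = 1.38×10⁻²³ × 290 × 1.52×10⁵ = 6.08×10⁻¹⁶ W
In dBm: 10 log₁₀(6.08×10⁻¹⁶ / 10⁻³) = −122.2 dBm

−122.2 dBm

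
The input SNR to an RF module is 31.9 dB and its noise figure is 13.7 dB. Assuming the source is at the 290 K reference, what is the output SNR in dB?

By definition F = SNR_in/SNR_out, so in dB: SNR_out = SNR_in − NF
SNR_out = 31.9 − 13.7 = 18.2 dB

18.2 dB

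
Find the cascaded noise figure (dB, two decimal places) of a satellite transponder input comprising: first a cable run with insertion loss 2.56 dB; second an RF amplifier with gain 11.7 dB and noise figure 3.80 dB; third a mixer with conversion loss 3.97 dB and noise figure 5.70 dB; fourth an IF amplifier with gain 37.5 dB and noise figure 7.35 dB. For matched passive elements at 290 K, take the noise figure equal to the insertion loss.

Convert to linear (a loss of L dB is a gain of −L dB): F_i = 10^(NF_i/10), G_i = 10^(G_i,dB/10)
  Stage 1: F_1 = 10^(2.56/10) = 1.803, G_1 = 10^(−2.56/10) = 0.5546
  Stage 2: F_2 = 10^(3.80/10) = 2.399, G_2 = 10^(11.7/10) = 14.79
  Stage 3: F_3 = 10^(5.70/10) = 3.715, G_3 = 10^(−3.97/10) = 0.4009
  Stage 4: F_4 = 10^(7.35/10) = 5.433, G_4 = 10^(37.5/10) = 5623
Friis cascade:
  F = 1.803 + (2.399 − 1)/0.5546 + (3.715 − 1)/8.204 + (5.433 − 1)/3.289 = 6.004
NF = 10 log₁₀(6.004) = 7.78 dB

7.78 dB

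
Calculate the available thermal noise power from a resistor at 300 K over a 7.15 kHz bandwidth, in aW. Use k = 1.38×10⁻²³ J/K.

29.6 aW

P_n = kTB = 1.38×10⁻²³ × 300 × 7.15×10³ = 2.96×10⁻¹⁷ W = 29.6 aW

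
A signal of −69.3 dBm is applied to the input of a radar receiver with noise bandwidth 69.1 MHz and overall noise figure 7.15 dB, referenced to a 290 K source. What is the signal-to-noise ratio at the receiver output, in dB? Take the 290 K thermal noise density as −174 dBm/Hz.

Noise floor: N = −174 + 10 log₁₀(B) + NF
10 log₁₀(6.91×10⁷) = 78.39 dB
N = −174 + 78.39 + 7.15 = −88.46 dBm
SNR = P_sig − N = −69.3 − (−88.46) = 19.16 dB → 19.2 dB

19.2 dB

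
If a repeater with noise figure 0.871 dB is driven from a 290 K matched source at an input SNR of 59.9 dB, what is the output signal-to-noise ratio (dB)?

59.029 dB

By definition F = SNR_in/SNR_out, so in dB: SNR_out = SNR_in − NF
SNR_out = 59.9 − 0.871 = 59.029 dB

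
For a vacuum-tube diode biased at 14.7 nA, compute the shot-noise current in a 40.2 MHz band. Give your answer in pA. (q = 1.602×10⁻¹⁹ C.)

I_n = √(2qI·B)
2qI·B = 2 × 1.602×10⁻¹⁹ × 1.47×10⁻⁸ × 4.02×10⁷ = 1.89×10⁻¹⁹ A²
I_n = √(1.89×10⁻¹⁹) = 4.35×10⁻¹⁰ A = 435 pA

435 pA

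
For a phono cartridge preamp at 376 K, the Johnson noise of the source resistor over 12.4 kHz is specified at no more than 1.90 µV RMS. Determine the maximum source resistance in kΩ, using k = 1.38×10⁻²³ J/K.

14.0 kΩ

Johnson–Nyquist: V_n = √(4kTRB) ⇒ R = V_n² / (4kTB)
4kTB = 4 × 1.38×10⁻²³ × 376 × 1.24×10⁴ = 2.57×10⁻¹⁶
R = (1.90×10⁻⁶)² / 2.57×10⁻¹⁶ = 1.40×10⁴ Ω = 14.0 kΩ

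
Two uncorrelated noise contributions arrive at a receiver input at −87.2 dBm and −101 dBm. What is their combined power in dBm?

Convert to linear, add, convert back:
P₁ = 1.91×10⁻¹² W, P₂ = 7.94×10⁻¹⁴ W
P_tot = 1.98×10⁻¹² W → 10 log₁₀(P_tot / 10⁻³) = −87.0 dBm

−87.0 dBm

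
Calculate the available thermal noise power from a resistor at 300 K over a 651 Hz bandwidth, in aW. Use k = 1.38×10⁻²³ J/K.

P_n = kTB = 1.38×10⁻²³ × 300 × 6.51×10² = 2.70×10⁻¹⁸ W = 2.70 aW

2.70 aW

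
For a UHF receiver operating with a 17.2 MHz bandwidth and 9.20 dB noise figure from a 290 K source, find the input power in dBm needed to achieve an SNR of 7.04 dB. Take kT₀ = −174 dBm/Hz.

−85.4 dBm

Sensitivity = −174 + 10 log₁₀(B) + NF + SNR_min
= −174 + 72.36 + 9.20 + 7.04
= −85.40 dBm → −85.4 dBm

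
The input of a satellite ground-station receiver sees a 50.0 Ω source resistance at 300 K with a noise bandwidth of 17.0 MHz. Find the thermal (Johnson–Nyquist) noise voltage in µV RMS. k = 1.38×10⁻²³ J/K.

3.75 µV

V_n = √(4kTRB)
4kTRB = 4 × 1.38×10⁻²³ × 300 × 5.00×10¹ × 1.70×10⁷ = 1.41×10⁻¹¹ V²
V_n = √(1.41×10⁻¹¹) = 3.75×10⁻⁶ V = 3.75 µV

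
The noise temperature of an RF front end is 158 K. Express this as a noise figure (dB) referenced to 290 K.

1.89 dB

F = 1 + T_e/T₀ = 1 + 158/290 = 1.54483
NF = 10 log₁₀(1.54483) = 1.89 dB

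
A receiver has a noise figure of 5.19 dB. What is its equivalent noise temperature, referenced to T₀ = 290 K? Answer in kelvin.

668 K

F = 10^(5.19/10) = 3.3037
T_e = (F − 1)·T₀ = (3.3037 − 1) × 290 = 668 K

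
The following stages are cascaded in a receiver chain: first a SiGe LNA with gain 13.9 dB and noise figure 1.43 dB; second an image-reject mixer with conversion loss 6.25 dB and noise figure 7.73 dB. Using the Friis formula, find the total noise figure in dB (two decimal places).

2.02 dB

Convert to linear (a loss of L dB is a gain of −L dB): F_i = 10^(NF_i/10), G_i = 10^(G_i,dB/10)
  Stage 1: F_1 = 10^(1.43/10) = 1.390, G_1 = 10^(13.9/10) = 24.55
  Stage 2: F_2 = 10^(7.73/10) = 5.929, G_2 = 10^(−6.25/10) = 0.2371
Friis cascade:
  F = 1.390 + (5.929 − 1)/24.55 = 1.591
NF = 10 log₁₀(1.591) = 2.02 dB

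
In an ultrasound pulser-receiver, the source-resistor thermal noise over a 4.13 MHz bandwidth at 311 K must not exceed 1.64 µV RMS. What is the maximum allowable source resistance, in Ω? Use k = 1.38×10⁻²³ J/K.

37.9 Ω

Johnson–Nyquist: V_n = √(4kTRB) ⇒ R = V_n² / (4kTB)
4kTB = 4 × 1.38×10⁻²³ × 311 × 4.13×10⁶ = 7.09×10⁻¹⁴
R = (1.64×10⁻⁶)² / 7.09×10⁻¹⁴ = 3.79×10¹ Ω = 37.9 Ω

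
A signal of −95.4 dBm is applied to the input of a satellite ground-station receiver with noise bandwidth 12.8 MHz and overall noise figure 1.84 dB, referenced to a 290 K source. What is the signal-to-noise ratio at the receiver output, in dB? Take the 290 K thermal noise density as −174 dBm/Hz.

Noise floor: N = −174 + 10 log₁₀(B) + NF
10 log₁₀(1.28×10⁷) = 71.07 dB
N = −174 + 71.07 + 1.84 = −101.09 dBm
SNR = P_sig − N = −95.4 − (−101.09) = 5.69 dB → 5.7 dB

5.7 dB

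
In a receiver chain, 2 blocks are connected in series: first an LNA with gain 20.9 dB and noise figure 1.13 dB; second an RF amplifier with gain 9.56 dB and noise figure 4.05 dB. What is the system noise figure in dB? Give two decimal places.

Convert to linear (a loss of L dB is a gain of −L dB): F_i = 10^(NF_i/10), G_i = 10^(G_i,dB/10)
  Stage 1: F_1 = 10^(1.13/10) = 1.297, G_1 = 10^(20.9/10) = 123.0
  Stage 2: F_2 = 10^(4.05/10) = 2.541, G_2 = 10^(9.56/10) = 9.036
Friis cascade:
  F = 1.297 + (2.541 − 1)/123.0 = 1.310
NF = 10 log₁₀(1.310) = 1.17 dB

1.17 dB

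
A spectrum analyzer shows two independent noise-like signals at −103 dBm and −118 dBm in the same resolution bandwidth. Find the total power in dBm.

Convert to linear, add, convert back:
P₁ = 5.01×10⁻¹⁴ W, P₂ = 1.58×10⁻¹⁵ W
P_tot = 5.17×10⁻¹⁴ W → 10 log₁₀(P_tot / 10⁻³) = −102.9 dBm

−102.9 dBm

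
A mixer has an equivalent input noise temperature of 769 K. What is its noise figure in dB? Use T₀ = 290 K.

F = 1 + T_e/T₀ = 1 + 769/290 = 3.65172
NF = 10 log₁₀(3.65172) = 5.62 dB

5.62 dB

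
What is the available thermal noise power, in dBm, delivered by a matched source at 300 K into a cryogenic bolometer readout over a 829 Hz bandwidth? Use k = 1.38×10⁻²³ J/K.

−144.6 dBm

P_n = kTB = 1.38×10⁻²³ × 300 × 8.29×10² = 3.43×10⁻¹⁸ W
In dBm: 10 log₁₀(3.43×10⁻¹⁸ / 10⁻³) = −144.6 dBm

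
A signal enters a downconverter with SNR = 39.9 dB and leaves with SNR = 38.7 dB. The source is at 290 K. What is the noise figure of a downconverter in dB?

NF (dB) = SNR_in(dB) − SNR_out(dB) when the source is at T₀
NF = 39.9 − 38.7 = 1.2 dB

1.2 dB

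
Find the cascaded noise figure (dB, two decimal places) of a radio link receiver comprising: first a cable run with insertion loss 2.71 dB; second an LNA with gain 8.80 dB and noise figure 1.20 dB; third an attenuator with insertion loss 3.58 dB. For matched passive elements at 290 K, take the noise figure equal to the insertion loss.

4.43 dB

Convert to linear (a loss of L dB is a gain of −L dB): F_i = 10^(NF_i/10), G_i = 10^(G_i,dB/10)
  Stage 1: F_1 = 10^(2.71/10) = 1.866, G_1 = 10^(−2.71/10) = 0.5358
  Stage 2: F_2 = 10^(1.20/10) = 1.318, G_2 = 10^(8.80/10) = 7.586
  Stage 3: F_3 = 10^(3.58/10) = 2.280, G_3 = 10^(−3.58/10) = 0.4385
Friis cascade:
  F = 1.866 + (1.318 − 1)/0.5358 + (2.280 − 1)/4.064 = 2.775
NF = 10 log₁₀(2.775) = 4.43 dB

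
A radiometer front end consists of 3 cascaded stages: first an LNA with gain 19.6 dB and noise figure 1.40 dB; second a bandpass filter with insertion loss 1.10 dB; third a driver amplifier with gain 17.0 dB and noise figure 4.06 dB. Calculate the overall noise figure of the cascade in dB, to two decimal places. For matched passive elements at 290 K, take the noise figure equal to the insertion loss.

Convert to linear (a loss of L dB is a gain of −L dB): F_i = 10^(NF_i/10), G_i = 10^(G_i,dB/10)
  Stage 1: F_1 = 10^(1.40/10) = 1.380, G_1 = 10^(19.6/10) = 91.20
  Stage 2: F_2 = 10^(1.10/10) = 1.288, G_2 = 10^(−1.10/10) = 0.7762
  Stage 3: F_3 = 10^(4.06/10) = 2.547, G_3 = 10^(17.0/10) = 50.12
Friis cascade:
  F = 1.380 + (1.288 − 1)/91.20 + (2.547 − 1)/70.79 = 1.405
NF = 10 log₁₀(1.405) = 1.48 dB

1.48 dB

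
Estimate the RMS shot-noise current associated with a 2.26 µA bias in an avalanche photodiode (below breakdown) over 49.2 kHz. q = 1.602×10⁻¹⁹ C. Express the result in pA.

I_n = √(2qI·B)
2qI·B = 2 × 1.602×10⁻¹⁹ × 2.26×10⁻⁶ × 4.92×10⁴ = 3.56×10⁻²⁰ A²
I_n = √(3.56×10⁻²⁰) = 1.89×10⁻¹⁰ A = 189 pA

189 pA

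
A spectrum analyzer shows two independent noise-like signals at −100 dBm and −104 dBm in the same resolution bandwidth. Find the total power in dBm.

Convert to linear, add, convert back:
P₁ = 1.00×10⁻¹³ W, P₂ = 3.98×10⁻¹⁴ W
P_tot = 1.40×10⁻¹³ W → 10 log₁₀(P_tot / 10⁻³) = −98.5 dBm

−98.5 dBm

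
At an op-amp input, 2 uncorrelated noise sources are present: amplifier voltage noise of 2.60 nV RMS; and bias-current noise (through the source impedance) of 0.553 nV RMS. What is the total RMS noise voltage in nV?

2.66 nV

Uncorrelated sources add in power (mean-square): V_tot = √(ΣV_i²)
V_tot = √[(2.60×10⁻⁹)² + (5.53×10⁻¹⁰)²] = 2.66×10⁻⁹ V = 2.66 nV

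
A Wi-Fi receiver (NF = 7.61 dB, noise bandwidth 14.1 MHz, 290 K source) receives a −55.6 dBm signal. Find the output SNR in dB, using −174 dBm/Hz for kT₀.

39.3 dB

Noise floor: N = −174 + 10 log₁₀(B) + NF
10 log₁₀(1.41×10⁷) = 71.49 dB
N = −174 + 71.49 + 7.61 = −94.90 dBm
SNR = P_sig − N = −55.6 − (−94.90) = 39.30 dB → 39.3 dB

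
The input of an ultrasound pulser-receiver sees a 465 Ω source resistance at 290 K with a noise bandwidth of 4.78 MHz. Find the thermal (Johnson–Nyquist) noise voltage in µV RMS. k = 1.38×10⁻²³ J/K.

5.96 µV

V_n = √(4kTRB)
4kTRB = 4 × 1.38×10⁻²³ × 290 × 4.65×10² × 4.78×10⁶ = 3.56×10⁻¹¹ V²
V_n = √(3.56×10⁻¹¹) = 5.96×10⁻⁶ V = 5.96 µV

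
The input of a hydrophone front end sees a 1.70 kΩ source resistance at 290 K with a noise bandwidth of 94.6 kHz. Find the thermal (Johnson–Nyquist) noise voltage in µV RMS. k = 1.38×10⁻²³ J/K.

1.60 µV

V_n = √(4kTRB)
4kTRB = 4 × 1.38×10⁻²³ × 290 × 1.70×10³ × 9.46×10⁴ = 2.57×10⁻¹² V²
V_n = √(2.57×10⁻¹²) = 1.60×10⁻⁶ V = 1.60 µV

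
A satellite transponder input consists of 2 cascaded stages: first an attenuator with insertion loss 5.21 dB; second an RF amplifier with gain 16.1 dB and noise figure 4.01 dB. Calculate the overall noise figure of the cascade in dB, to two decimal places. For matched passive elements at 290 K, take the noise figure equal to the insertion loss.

Convert to linear (a loss of L dB is a gain of −L dB): F_i = 10^(NF_i/10), G_i = 10^(G_i,dB/10)
  Stage 1: F_1 = 10^(5.21/10) = 3.319, G_1 = 10^(−5.21/10) = 0.3013
  Stage 2: F_2 = 10^(4.01/10) = 2.518, G_2 = 10^(16.1/10) = 40.74
Friis cascade:
  F = 3.319 + (2.518 − 1)/0.3013 = 8.356
NF = 10 log₁₀(8.356) = 9.22 dB

9.22 dB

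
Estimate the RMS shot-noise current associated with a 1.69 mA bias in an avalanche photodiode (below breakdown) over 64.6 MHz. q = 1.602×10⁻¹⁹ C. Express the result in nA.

I_n = √(2qI·B)
2qI·B = 2 × 1.602×10⁻¹⁹ × 1.69×10⁻³ × 6.46×10⁷ = 3.50×10⁻¹⁴ A²
I_n = √(3.50×10⁻¹⁴) = 1.87×10⁻⁷ A = 187 nA

187 nA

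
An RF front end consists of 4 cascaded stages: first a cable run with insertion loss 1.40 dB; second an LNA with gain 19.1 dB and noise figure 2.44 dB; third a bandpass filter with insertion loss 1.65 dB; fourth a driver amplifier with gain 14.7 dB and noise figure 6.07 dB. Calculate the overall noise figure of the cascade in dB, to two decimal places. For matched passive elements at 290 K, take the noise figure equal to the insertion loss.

Convert to linear (a loss of L dB is a gain of −L dB): F_i = 10^(NF_i/10), G_i = 10^(G_i,dB/10)
  Stage 1: F_1 = 10^(1.40/10) = 1.380, G_1 = 10^(−1.40/10) = 0.7244
  Stage 2: F_2 = 10^(2.44/10) = 1.754, G_2 = 10^(19.1/10) = 81.28
  Stage 3: F_3 = 10^(1.65/10) = 1.462, G_3 = 10^(−1.65/10) = 0.6839
  Stage 4: F_4 = 10^(6.07/10) = 4.046, G_4 = 10^(14.7/10) = 29.51
Friis cascade:
  F = 1.380 + (1.754 − 1)/0.7244 + (1.462 − 1)/58.88 + (4.046 − 1)/40.27 = 2.505
NF = 10 log₁₀(2.505) = 3.99 dB

3.99 dB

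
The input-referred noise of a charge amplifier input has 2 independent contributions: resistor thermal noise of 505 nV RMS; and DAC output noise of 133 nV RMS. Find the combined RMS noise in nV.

Uncorrelated sources add in power (mean-square): V_tot = √(ΣV_i²)
V_tot = √[(5.05×10⁻⁷)² + (1.33×10⁻⁷)²] = 5.22×10⁻⁷ V = 522 nV

522 nV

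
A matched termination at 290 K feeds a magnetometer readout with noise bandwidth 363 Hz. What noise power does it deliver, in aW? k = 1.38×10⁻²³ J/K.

1.45 aW

P_n = kTB = 1.38×10⁻²³ × 290 × 3.63×10² = 1.45×10⁻¹⁸ W = 1.45 aW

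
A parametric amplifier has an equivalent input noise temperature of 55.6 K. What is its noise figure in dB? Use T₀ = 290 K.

F = 1 + T_e/T₀ = 1 + 55.6/290 = 1.19172
NF = 10 log₁₀(1.19172) = 0.762 dB

0.762 dB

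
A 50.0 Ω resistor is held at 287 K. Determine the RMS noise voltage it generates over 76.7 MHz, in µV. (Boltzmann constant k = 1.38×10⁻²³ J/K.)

7.79 µV

V_n = √(4kTRB)
4kTRB = 4 × 1.38×10⁻²³ × 287 × 5.00×10¹ × 7.67×10⁷ = 6.08×10⁻¹¹ V²
V_n = √(6.08×10⁻¹¹) = 7.79×10⁻⁶ V = 7.79 µV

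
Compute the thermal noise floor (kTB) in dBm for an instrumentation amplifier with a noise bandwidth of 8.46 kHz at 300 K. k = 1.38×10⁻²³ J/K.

P_n = kTB = 1.38×10⁻²³ × 300 × 8.46×10³ = 3.50×10⁻¹⁷ W
In dBm: 10 log₁₀(3.50×10⁻¹⁷ / 10⁻³) = −134.6 dBm

−134.6 dBm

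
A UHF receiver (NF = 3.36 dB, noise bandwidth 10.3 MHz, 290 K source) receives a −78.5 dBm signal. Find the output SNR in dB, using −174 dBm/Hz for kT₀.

Noise floor: N = −174 + 10 log₁₀(B) + NF
10 log₁₀(1.03×10⁷) = 70.13 dB
N = −174 + 70.13 + 3.36 = −100.51 dBm
SNR = P_sig − N = −78.5 − (−100.51) = 22.01 dB → 22.0 dB

22.0 dB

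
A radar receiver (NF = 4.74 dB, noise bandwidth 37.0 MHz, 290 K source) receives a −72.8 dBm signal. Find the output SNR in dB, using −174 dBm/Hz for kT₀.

20.8 dB

Noise floor: N = −174 + 10 log₁₀(B) + NF
10 log₁₀(3.70×10⁷) = 75.68 dB
N = −174 + 75.68 + 4.74 = −93.58 dBm
SNR = P_sig − N = −72.8 − (−93.58) = 20.78 dB → 20.8 dB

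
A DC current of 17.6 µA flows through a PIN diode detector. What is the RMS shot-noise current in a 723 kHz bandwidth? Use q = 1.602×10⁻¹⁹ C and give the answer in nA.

I_n = √(2qI·B)
2qI·B = 2 × 1.602×10⁻¹⁹ × 1.76×10⁻⁵ × 7.23×10⁵ = 4.08×10⁻¹⁸ A²
I_n = √(4.08×10⁻¹⁸) = 2.02×10⁻⁹ A = 2.02 nA

2.02 nA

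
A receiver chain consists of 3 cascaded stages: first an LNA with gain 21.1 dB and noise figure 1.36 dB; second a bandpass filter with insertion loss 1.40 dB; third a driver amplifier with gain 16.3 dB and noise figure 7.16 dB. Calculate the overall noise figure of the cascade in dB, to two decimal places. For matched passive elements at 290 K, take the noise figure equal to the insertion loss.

Convert to linear (a loss of L dB is a gain of −L dB): F_i = 10^(NF_i/10), G_i = 10^(G_i,dB/10)
  Stage 1: F_1 = 10^(1.36/10) = 1.368, G_1 = 10^(21.1/10) = 128.8
  Stage 2: F_2 = 10^(1.40/10) = 1.380, G_2 = 10^(−1.40/10) = 0.7244
  Stage 3: F_3 = 10^(7.16/10) = 5.200, G_3 = 10^(16.3/10) = 42.66
Friis cascade:
  F = 1.368 + (1.380 − 1)/128.8 + (5.200 − 1)/93.33 = 1.416
NF = 10 log₁₀(1.416) = 1.51 dB

1.51 dB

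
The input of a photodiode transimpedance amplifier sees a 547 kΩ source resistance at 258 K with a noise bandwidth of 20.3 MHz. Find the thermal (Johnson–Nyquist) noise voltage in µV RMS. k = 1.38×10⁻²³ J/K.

398 µV

V_n = √(4kTRB)
4kTRB = 4 × 1.38×10⁻²³ × 258 × 5.47×10⁵ × 2.03×10⁷ = 1.58×10⁻⁷ V²
V_n = √(1.58×10⁻⁷) = 3.98×10⁻⁴ V = 398 µV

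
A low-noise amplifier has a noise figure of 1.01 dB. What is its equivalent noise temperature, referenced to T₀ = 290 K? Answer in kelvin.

75.9 K

F = 10^(1.01/10) = 1.26183
T_e = (F − 1)·T₀ = (1.26183 − 1) × 290 = 75.9 K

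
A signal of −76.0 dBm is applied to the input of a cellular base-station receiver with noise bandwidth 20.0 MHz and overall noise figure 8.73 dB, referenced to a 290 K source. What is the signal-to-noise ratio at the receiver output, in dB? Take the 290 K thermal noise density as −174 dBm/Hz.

16.3 dB

Noise floor: N = −174 + 10 log₁₀(B) + NF
10 log₁₀(2.00×10⁷) = 73.01 dB
N = −174 + 73.01 + 8.73 = −92.26 dBm
SNR = P_sig − N = −76.0 − (−92.26) = 16.26 dB → 16.3 dB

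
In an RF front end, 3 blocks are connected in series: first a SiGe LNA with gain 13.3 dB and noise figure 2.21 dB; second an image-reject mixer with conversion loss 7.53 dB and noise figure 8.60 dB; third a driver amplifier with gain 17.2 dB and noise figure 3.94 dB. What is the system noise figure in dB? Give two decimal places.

Convert to linear (a loss of L dB is a gain of −L dB): F_i = 10^(NF_i/10), G_i = 10^(G_i,dB/10)
  Stage 1: F_1 = 10^(2.21/10) = 1.663, G_1 = 10^(13.3/10) = 21.38
  Stage 2: F_2 = 10^(8.60/10) = 7.244, G_2 = 10^(−7.53/10) = 0.1766
  Stage 3: F_3 = 10^(3.94/10) = 2.477, G_3 = 10^(17.2/10) = 52.48
Friis cascade:
  F = 1.663 + (7.244 − 1)/21.38 + (2.477 − 1)/3.776 = 2.347
NF = 10 log₁₀(2.347) = 3.70 dB

3.70 dB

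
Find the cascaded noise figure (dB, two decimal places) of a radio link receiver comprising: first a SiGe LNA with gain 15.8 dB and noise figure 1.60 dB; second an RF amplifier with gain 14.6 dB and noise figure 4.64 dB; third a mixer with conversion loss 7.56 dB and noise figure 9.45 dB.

Convert to linear (a loss of L dB is a gain of −L dB): F_i = 10^(NF_i/10), G_i = 10^(G_i,dB/10)
  Stage 1: F_1 = 10^(1.60/10) = 1.445, G_1 = 10^(15.8/10) = 38.02
  Stage 2: F_2 = 10^(4.64/10) = 2.911, G_2 = 10^(14.6/10) = 28.84
  Stage 3: F_3 = 10^(9.45/10) = 8.810, G_3 = 10^(−7.56/10) = 0.1754
Friis cascade:
  F = 1.445 + (2.911 − 1)/38.02 + (8.810 − 1)/1096 = 1.503
NF = 10 log₁₀(1.503) = 1.77 dB

1.77 dB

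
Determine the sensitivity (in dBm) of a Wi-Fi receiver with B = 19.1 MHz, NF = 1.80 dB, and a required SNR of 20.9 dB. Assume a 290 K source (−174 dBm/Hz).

−78.5 dBm

Sensitivity = −174 + 10 log₁₀(B) + NF + SNR_min
= −174 + 72.81 + 1.80 + 20.9
= −78.49 dBm → −78.5 dBm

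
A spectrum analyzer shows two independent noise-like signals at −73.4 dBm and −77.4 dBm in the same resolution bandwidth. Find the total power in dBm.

−71.9 dBm

Convert to linear, add, convert back:
P₁ = 4.57×10⁻¹¹ W, P₂ = 1.82×10⁻¹¹ W
P_tot = 6.39×10⁻¹¹ W → 10 log₁₀(P_tot / 10⁻³) = −71.9 dBm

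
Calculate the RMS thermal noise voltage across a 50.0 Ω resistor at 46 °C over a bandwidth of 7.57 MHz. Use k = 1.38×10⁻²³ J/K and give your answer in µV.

2.58 µV

T = 46 °C + 273.15 = 319.15 K
V_n = √(4kTRB)
4kTRB = 4 × 1.38×10⁻²³ × 319.15 × 5.00×10¹ × 7.57×10⁶ = 6.67×10⁻¹² V²
V_n = √(6.67×10⁻¹²) = 2.58×10⁻⁶ V = 2.58 µV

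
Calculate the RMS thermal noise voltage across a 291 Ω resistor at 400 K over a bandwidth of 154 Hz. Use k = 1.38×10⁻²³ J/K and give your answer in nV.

V_n = √(4kTRB)
4kTRB = 4 × 1.38×10⁻²³ × 400 × 2.91×10² × 1.54×10² = 9.89×10⁻¹⁶ V²
V_n = √(9.89×10⁻¹⁶) = 3.15×10⁻⁸ V = 31.5 nV

31.5 nV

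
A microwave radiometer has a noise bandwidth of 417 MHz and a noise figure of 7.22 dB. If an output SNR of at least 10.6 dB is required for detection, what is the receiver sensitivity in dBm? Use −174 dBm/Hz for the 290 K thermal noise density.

−70.0 dBm

Sensitivity = −174 + 10 log₁₀(B) + NF + SNR_min
= −174 + 86.2 + 7.22 + 10.6
= −69.98 dBm → −70.0 dBm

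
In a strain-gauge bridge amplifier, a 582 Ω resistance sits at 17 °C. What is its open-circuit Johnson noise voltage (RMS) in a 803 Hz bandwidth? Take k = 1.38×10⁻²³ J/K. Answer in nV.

T = 17 °C + 273.15 = 290.15 K
V_n = √(4kTRB)
4kTRB = 4 × 1.38×10⁻²³ × 290.15 × 5.82×10² × 8.03×10² = 7.49×10⁻¹⁵ V²
V_n = √(7.49×10⁻¹⁵) = 8.65×10⁻⁸ V = 86.5 nV

86.5 nV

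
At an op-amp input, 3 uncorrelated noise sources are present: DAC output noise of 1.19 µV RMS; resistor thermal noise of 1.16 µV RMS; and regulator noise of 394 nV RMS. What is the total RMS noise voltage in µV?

Uncorrelated sources add in power (mean-square): V_tot = √(ΣV_i²)
V_tot = √[(1.19×10⁻⁶)² + (1.16×10⁻⁶)² + (3.94×10⁻⁷)²] = 1.71×10⁻⁶ V = 1.71 µV

1.71 µV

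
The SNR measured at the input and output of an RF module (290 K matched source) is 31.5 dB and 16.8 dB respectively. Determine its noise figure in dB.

14.7 dB

NF (dB) = SNR_in(dB) − SNR_out(dB) when the source is at T₀
NF = 31.5 − 16.8 = 14.7 dB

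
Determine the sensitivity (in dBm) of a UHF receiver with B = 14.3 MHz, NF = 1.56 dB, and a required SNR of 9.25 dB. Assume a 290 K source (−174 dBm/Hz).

Sensitivity = −174 + 10 log₁₀(B) + NF + SNR_min
= −174 + 71.55 + 1.56 + 9.25
= −91.64 dBm → −91.6 dBm

−91.6 dBm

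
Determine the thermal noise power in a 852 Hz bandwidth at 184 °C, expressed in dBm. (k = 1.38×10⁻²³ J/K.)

T = 184 °C + 273.15 = 457.15 K
P_n = kTB = 1.38×10⁻²³ × 457.15 × 8.52×10² = 5.37×10⁻¹⁸ W
In dBm: 10 log₁₀(5.37×10⁻¹⁸ / 10⁻³) = −142.7 dBm

−142.7 dBm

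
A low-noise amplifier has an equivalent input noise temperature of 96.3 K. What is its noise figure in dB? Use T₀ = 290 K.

F = 1 + T_e/T₀ = 1 + 96.3/290 = 1.33207
NF = 10 log₁₀(1.33207) = 1.25 dB

1.25 dB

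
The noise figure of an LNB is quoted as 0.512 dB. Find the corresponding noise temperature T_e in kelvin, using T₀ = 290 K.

36.3 K

F = 10^(0.512/10) = 1.12512
T_e = (F − 1)·T₀ = (1.12512 − 1) × 290 = 36.3 K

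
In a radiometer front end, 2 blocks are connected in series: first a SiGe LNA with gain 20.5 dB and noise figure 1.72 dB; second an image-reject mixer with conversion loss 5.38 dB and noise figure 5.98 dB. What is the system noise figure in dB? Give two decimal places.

1.80 dB

Convert to linear (a loss of L dB is a gain of −L dB): F_i = 10^(NF_i/10), G_i = 10^(G_i,dB/10)
  Stage 1: F_1 = 10^(1.72/10) = 1.486, G_1 = 10^(20.5/10) = 112.2
  Stage 2: F_2 = 10^(5.98/10) = 3.963, G_2 = 10^(−5.38/10) = 0.2897
Friis cascade:
  F = 1.486 + (3.963 − 1)/112.2 = 1.512
NF = 10 log₁₀(1.512) = 1.80 dB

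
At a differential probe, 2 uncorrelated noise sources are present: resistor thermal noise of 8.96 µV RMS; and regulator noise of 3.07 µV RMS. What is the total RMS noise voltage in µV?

9.47 µV

Uncorrelated sources add in power (mean-square): V_tot = √(ΣV_i²)
V_tot = √[(8.96×10⁻⁶)² + (3.07×10⁻⁶)²] = 9.47×10⁻⁶ V = 9.47 µV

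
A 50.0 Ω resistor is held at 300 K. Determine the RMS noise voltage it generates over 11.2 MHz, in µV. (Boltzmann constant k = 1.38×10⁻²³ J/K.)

3.05 µV

V_n = √(4kTRB)
4kTRB = 4 × 1.38×10⁻²³ × 300 × 5.00×10¹ × 1.12×10⁷ = 9.27×10⁻¹² V²
V_n = √(9.27×10⁻¹²) = 3.05×10⁻⁶ V = 3.05 µV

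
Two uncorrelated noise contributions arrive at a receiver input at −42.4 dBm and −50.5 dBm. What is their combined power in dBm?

−41.8 dBm

Convert to linear, add, convert back:
P₁ = 5.75×10⁻⁸ W, P₂ = 8.91×10⁻⁹ W
P_tot = 6.65×10⁻⁸ W → 10 log₁₀(P_tot / 10⁻³) = −41.8 dBm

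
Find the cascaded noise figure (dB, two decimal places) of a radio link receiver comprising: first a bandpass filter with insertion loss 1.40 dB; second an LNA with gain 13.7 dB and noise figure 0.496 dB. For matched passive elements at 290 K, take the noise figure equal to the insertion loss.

Convert to linear (a loss of L dB is a gain of −L dB): F_i = 10^(NF_i/10), G_i = 10^(G_i,dB/10)
  Stage 1: F_1 = 10^(1.40/10) = 1.380, G_1 = 10^(−1.40/10) = 0.7244
  Stage 2: F_2 = 10^(0.496/10) = 1.121, G_2 = 10^(13.7/10) = 23.44
Friis cascade:
  F = 1.380 + (1.121 − 1)/0.7244 = 1.547
NF = 10 log₁₀(1.547) = 1.90 dB

1.90 dB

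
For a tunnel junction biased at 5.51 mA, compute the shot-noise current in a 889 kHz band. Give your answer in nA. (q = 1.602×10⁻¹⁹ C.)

39.6 nA

I_n = √(2qI·B)
2qI·B = 2 × 1.602×10⁻¹⁹ × 5.51×10⁻³ × 8.89×10⁵ = 1.57×10⁻¹⁵ A²
I_n = √(1.57×10⁻¹⁵) = 3.96×10⁻⁸ A = 39.6 nA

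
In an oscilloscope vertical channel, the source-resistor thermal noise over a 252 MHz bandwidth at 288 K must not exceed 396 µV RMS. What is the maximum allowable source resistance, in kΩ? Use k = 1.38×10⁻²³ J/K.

39.1 kΩ

Johnson–Nyquist: V_n = √(4kTRB) ⇒ R = V_n² / (4kTB)
4kTB = 4 × 1.38×10⁻²³ × 288 × 2.52×10⁸ = 4.01×10⁻¹²
R = (3.96×10⁻⁴)² / 4.01×10⁻¹² = 3.91×10⁴ Ω = 39.1 kΩ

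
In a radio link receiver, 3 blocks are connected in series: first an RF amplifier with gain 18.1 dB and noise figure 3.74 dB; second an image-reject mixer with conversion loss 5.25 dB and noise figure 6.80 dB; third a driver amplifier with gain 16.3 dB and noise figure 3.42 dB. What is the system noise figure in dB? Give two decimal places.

Convert to linear (a loss of L dB is a gain of −L dB): F_i = 10^(NF_i/10), G_i = 10^(G_i,dB/10)
  Stage 1: F_1 = 10^(3.74/10) = 2.366, G_1 = 10^(18.1/10) = 64.57
  Stage 2: F_2 = 10^(6.80/10) = 4.786, G_2 = 10^(−5.25/10) = 0.2985
  Stage 3: F_3 = 10^(3.42/10) = 2.198, G_3 = 10^(16.3/10) = 42.66
Friis cascade:
  F = 2.366 + (4.786 − 1)/64.57 + (2.198 − 1)/19.28 = 2.487
NF = 10 log₁₀(2.487) = 3.96 dB

3.96 dB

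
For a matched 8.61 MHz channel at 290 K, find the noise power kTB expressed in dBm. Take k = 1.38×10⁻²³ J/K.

P_n = kTB = 1.38×10⁻²³ × 290 × 8.61×10⁶ = 3.45×10⁻¹⁴ W
In dBm: 10 log₁₀(3.45×10⁻¹⁴ / 10⁻³) = −104.6 dBm

−104.6 dBm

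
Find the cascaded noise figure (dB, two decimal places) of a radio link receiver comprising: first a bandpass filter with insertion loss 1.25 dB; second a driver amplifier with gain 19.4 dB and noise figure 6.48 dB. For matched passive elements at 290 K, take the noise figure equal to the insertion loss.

7.73 dB

Convert to linear (a loss of L dB is a gain of −L dB): F_i = 10^(NF_i/10), G_i = 10^(G_i,dB/10)
  Stage 1: F_1 = 10^(1.25/10) = 1.334, G_1 = 10^(−1.25/10) = 0.7499
  Stage 2: F_2 = 10^(6.48/10) = 4.446, G_2 = 10^(19.4/10) = 87.10
Friis cascade:
  F = 1.334 + (4.446 − 1)/0.7499 = 5.929
NF = 10 log₁₀(5.929) = 7.73 dB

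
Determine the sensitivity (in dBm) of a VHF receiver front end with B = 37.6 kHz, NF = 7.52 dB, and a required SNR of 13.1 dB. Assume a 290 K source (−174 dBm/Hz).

−107.6 dBm

Sensitivity = −174 + 10 log₁₀(B) + NF + SNR_min
= −174 + 45.75 + 7.52 + 13.1
= −107.63 dBm → −107.6 dBm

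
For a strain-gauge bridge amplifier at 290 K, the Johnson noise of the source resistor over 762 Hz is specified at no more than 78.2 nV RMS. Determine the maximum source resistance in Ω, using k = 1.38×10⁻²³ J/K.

501 Ω

Johnson–Nyquist: V_n = √(4kTRB) ⇒ R = V_n² / (4kTB)
4kTB = 4 × 1.38×10⁻²³ × 290 × 7.62×10² = 1.22×10⁻¹⁷
R = (7.82×10⁻⁸)² / 1.22×10⁻¹⁷ = 5.01×10² Ω = 501 Ω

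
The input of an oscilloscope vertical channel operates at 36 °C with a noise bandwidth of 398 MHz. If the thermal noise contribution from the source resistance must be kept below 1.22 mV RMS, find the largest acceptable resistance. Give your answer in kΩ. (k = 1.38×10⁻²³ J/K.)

219 kΩ

T = 36 °C + 273.15 = 309.15 K
Johnson–Nyquist: V_n = √(4kTRB) ⇒ R = V_n² / (4kTB)
4kTB = 4 × 1.38×10⁻²³ × 309.15 × 3.98×10⁸ = 6.79×10⁻¹²
R = (1.22×10⁻³)² / 6.79×10⁻¹² = 2.19×10⁵ Ω = 219 kΩ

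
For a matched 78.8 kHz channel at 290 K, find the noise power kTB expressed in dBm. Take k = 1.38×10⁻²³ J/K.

P_n = kTB = 1.38×10⁻²³ × 290 × 7.88×10⁴ = 3.15×10⁻¹⁶ W
In dBm: 10 log₁₀(3.15×10⁻¹⁶ / 10⁻³) = −125.0 dBm

−125.0 dBm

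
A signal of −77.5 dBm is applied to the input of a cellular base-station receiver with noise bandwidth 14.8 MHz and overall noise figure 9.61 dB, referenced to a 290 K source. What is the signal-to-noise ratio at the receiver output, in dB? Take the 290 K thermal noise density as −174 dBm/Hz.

Noise floor: N = −174 + 10 log₁₀(B) + NF
10 log₁₀(1.48×10⁷) = 71.7 dB
N = −174 + 71.7 + 9.61 = −92.69 dBm
SNR = P_sig − N = −77.5 − (−92.69) = 15.19 dB → 15.2 dB

15.2 dB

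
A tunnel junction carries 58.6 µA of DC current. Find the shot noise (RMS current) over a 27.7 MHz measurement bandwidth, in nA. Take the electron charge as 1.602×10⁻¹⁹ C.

I_n = √(2qI·B)
2qI·B = 2 × 1.602×10⁻¹⁹ × 5.86×10⁻⁵ × 2.77×10⁷ = 5.20×10⁻¹⁶ A²
I_n = √(5.20×10⁻¹⁶) = 2.28×10⁻⁸ A = 22.8 nA

22.8 nA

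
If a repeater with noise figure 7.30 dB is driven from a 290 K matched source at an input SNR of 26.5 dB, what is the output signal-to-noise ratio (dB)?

By definition F = SNR_in/SNR_out, so in dB: SNR_out = SNR_in − NF
SNR_out = 26.5 − 7.30 = 19.20 dB

19.20 dB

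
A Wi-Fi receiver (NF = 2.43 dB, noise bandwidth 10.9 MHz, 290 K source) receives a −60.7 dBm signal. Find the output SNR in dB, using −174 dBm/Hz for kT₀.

40.5 dB

Noise floor: N = −174 + 10 log₁₀(B) + NF
10 log₁₀(1.09×10⁷) = 70.37 dB
N = −174 + 70.37 + 2.43 = −101.20 dBm
SNR = P_sig − N = −60.7 − (−101.20) = 40.50 dB → 40.5 dB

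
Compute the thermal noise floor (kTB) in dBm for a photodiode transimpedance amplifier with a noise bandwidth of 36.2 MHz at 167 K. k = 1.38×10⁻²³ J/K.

P_n = kTB = 1.38×10⁻²³ × 167 × 3.62×10⁷ = 8.34×10⁻¹⁴ W
In dBm: 10 log₁₀(8.34×10⁻¹⁴ / 10⁻³) = −100.8 dBm

−100.8 dBm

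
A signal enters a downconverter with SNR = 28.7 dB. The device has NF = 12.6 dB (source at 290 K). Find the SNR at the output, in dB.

16.1 dB

By definition F = SNR_in/SNR_out, so in dB: SNR_out = SNR_in − NF
SNR_out = 28.7 − 12.6 = 16.1 dB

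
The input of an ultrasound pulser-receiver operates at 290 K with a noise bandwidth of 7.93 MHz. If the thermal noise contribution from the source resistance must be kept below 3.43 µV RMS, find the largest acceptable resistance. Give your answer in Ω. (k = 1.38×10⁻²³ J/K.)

92.7 Ω

Johnson–Nyquist: V_n = √(4kTRB) ⇒ R = V_n² / (4kTB)
4kTB = 4 × 1.38×10⁻²³ × 290 × 7.93×10⁶ = 1.27×10⁻¹³
R = (3.43×10⁻⁶)² / 1.27×10⁻¹³ = 9.27×10¹ Ω = 92.7 Ω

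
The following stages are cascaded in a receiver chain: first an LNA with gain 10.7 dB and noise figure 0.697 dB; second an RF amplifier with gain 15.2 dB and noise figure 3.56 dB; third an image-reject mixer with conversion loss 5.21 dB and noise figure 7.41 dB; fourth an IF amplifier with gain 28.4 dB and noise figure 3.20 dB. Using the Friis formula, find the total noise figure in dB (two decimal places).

1.15 dB

Convert to linear (a loss of L dB is a gain of −L dB): F_i = 10^(NF_i/10), G_i = 10^(G_i,dB/10)
  Stage 1: F_1 = 10^(0.697/10) = 1.174, G_1 = 10^(10.7/10) = 11.75
  Stage 2: F_2 = 10^(3.56/10) = 2.270, G_2 = 10^(15.2/10) = 33.11
  Stage 3: F_3 = 10^(7.41/10) = 5.508, G_3 = 10^(−5.21/10) = 0.3013
  Stage 4: F_4 = 10^(3.20/10) = 2.089, G_4 = 10^(28.4/10) = 691.8
Friis cascade:
  F = 1.174 + (2.270 − 1)/11.75 + (5.508 − 1)/389.0 + (2.089 − 1)/117.2 = 1.303
NF = 10 log₁₀(1.303) = 1.15 dB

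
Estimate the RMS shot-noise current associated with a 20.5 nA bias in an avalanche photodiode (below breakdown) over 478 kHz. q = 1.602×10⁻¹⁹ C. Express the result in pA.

56.0 pA

I_n = √(2qI·B)
2qI·B = 2 × 1.602×10⁻¹⁹ × 2.05×10⁻⁸ × 4.78×10⁵ = 3.14×10⁻²¹ A²
I_n = √(3.14×10⁻²¹) = 5.60×10⁻¹¹ A = 56.0 pA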